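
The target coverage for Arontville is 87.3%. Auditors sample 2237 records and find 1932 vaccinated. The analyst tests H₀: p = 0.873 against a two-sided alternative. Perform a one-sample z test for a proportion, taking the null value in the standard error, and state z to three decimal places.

z = -1.327

p̂ = 1932/2237 = 0.86366.
Standard error under H₀: √(0.873×0.127/2237) = 0.00704.
z = (0.86366 − 0.873)/0.00704 = -0.00934/0.00704 = -1.327.
p-value = 2·P(Z > 1.327) ≈ 0.1845.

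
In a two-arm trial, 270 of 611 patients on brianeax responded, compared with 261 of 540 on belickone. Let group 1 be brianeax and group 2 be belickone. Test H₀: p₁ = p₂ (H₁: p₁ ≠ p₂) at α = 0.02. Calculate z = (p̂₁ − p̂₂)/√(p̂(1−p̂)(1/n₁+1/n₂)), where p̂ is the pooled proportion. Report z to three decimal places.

p̂₁ = 270/611 ≈ 0.44190, p̂₂ = 261/540 ≈ 0.48333.
Pooled p̂ = (270+261)/(611+540) = 531/1151 = 0.46134.
SE = √(0.248505 × 0.00348851) = 0.02944.
z = (0.44190 − 0.48333)/0.02944 = -0.04143/0.02944 = -1.407.
p-value = 2·P(Z > 1.407) ≈ 0.1593. With α = 0.02, fail to reject H₀.

z = -1.407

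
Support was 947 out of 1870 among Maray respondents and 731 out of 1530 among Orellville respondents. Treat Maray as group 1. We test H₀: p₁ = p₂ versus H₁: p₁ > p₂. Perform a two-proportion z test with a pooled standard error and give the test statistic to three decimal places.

z = 1.662

p̂₁ = 947/1870 = 0.50642, p̂₂ = 731/1530 = 0.47778.
Pooled p̂ = (947+731)/(1870+1530) = 1678/3400 = 0.49353.
SE = √(p̂(1−p̂)(1/n₁+1/n₂)) = √(0.49353·0.50647·0.00118835) = √(0.000297039) = 0.01723.
z = (0.50642 − 0.47778)/0.01723 = 0.02864/0.01723 = 1.662.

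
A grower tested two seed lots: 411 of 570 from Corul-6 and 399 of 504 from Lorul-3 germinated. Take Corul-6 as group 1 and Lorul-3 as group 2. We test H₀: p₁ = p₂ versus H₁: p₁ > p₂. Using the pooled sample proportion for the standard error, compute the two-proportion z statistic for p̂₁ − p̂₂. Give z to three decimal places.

z = -2.682

p̂₁ = 411/570 ≈ 0.72105, p̂₂ = 399/504 ≈ 0.79167.
Pooled p̂ = (411+399)/(570+504) = 810/1074 = 0.75419.
SE = √(p̂(1−p̂)(1/n₁+1/n₂)) = √(0.75419·0.24581·0.00373851) = √(0.000693073) = 0.02633.
z = (0.72105 − 0.79167)/0.02633 = -0.07062/0.02633 = -2.682.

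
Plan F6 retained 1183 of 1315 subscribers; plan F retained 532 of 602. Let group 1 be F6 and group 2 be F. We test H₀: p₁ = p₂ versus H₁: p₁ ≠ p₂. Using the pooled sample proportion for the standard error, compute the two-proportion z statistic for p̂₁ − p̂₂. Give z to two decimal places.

p̂₁ = 1183/1315 ≈ 0.8996, p̂₂ = 532/602 ≈ 0.8837.
Pooled p̂ = (1183+532)/(1315+602) = 1715/1917 = 0.8946.
SE = √(p̂(1−p̂)(1/n₁+1/n₂)) = √(0.8946·0.1054·0.00242159) = √(0.000228282) = 0.0151.
z = (0.8996 − 0.8837)/0.0151 = 0.0159/0.0151 = 1.05.
p-value = 2·P(Z > 1.052) ≈ 0.2927.

z = 1.05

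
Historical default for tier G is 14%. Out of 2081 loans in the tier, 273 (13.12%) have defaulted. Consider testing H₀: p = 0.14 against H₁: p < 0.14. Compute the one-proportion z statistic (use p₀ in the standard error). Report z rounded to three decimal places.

z = -1.159

p̂ = 273/2081 ≈ 0.131187.
Under H₀, SE = √(0.14·0.86/2081) = √(5.78568e-05) = 0.007606.
z = (0.131187 − 0.14)/0.007606 = -0.008813/0.007606 = -1.159.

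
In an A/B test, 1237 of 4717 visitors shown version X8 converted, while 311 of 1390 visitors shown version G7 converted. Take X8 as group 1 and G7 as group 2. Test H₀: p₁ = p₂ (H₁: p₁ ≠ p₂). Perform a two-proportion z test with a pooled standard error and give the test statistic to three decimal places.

z = 2.900

p̂₁ = 1237/4717 ≈ 0.262243, p̂₂ = 311/1390 ≈ 0.223741.
Pooled p̂ = (1237+311)/(4717+1390) = 1548/6107 = 0.253480.
SE = √(p̂(1−p̂)(1/n₁+1/n₂)) = √(0.253480·0.746520·0.000931424) = √(0.000176251) = 0.013276.
z = (0.262243 − 0.223741)/0.013276 = 0.038502/0.013276 = 2.900.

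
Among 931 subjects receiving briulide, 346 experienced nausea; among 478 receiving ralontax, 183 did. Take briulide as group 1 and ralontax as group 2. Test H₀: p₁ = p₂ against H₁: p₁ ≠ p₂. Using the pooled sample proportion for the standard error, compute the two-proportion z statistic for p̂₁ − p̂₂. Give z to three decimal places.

z = -0.411

p̂₁ = 346/931 = 0.37164, p̂₂ = 183/478 = 0.38285.
Pooled p̂ = (346+183)/(931+478) = 529/1409 = 0.37544.
SE = √(0.234486 × 0.00316616) = 0.02725.
z = (0.37164 − 0.38285)/0.02725 = -0.01121/0.02725 = -0.411.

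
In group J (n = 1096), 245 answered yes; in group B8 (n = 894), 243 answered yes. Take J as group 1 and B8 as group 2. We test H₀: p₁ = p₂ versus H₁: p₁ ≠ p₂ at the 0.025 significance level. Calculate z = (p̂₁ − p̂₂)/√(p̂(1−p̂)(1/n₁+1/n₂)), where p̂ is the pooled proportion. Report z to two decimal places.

z = -2.49

p̂₁ = 245/1096 = 0.2235, p̂₂ = 243/894 = 0.2718.
Pooled p̂ = (245+243)/(1096+894) = 488/1990 = 0.2452.
SE = √(p̂(1−p̂)(1/n₁+1/n₂)) = √(0.2452·0.7548·0.00203098) = √(0.000375914) = 0.0194.
z = (0.2235 − 0.2718)/0.0194 = -0.0483/0.0194 = -2.49.
Two-sided p-value ≈ 2·Φ(−2.490) = 0.0128. With α = 0.025, reject H₀.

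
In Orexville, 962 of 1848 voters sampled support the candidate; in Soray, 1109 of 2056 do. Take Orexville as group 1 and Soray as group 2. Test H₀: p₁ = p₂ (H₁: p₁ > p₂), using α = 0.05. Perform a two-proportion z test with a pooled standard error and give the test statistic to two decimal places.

p̂₁ = 962/1848 = 0.5206, p̂₂ = 1109/2056 = 0.5394.
Pooled p̂ = (962+1109)/(1848+2056) = 2071/3904 = 0.5305.
SE = √(0.249071 × 0.00102751) = 0.0160.
z = (0.5206 − 0.5394)/0.0160 = -0.0188/0.0160 = -1.18.
p-value = P(Z > -1.177) ≈ 0.8805. With α = 0.05, fail to reject H₀.

z = -1.18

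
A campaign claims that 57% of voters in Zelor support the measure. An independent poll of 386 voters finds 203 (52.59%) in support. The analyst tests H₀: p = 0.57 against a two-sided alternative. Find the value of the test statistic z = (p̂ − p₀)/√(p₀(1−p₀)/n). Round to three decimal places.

z = -1.750

p̂ = 203/386 ≈ 0.52591.
Under H₀, SE = √(0.57·0.43/386) = √(0.000634974) = 0.02520.
z = (0.52591 − 0.57)/0.02520 = -0.04409/0.02520 = -1.750.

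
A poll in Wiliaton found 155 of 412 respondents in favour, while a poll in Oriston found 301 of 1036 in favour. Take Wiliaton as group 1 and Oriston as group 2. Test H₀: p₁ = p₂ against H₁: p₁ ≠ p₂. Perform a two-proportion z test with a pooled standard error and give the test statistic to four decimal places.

p̂₁ = 155/412 = 0.3762136, p̂₂ = 301/1036 = 0.2905405.
Pooled p̂ = (155+301)/(412+1036) = 456/1448 = 0.3149171.
SE = √(0.215744 × 0.00339244) = 0.0270536.
z = (0.3762136 − 0.2905405)/0.0270536 = 0.0856731/0.0270536 = 3.1668.

z = 3.1668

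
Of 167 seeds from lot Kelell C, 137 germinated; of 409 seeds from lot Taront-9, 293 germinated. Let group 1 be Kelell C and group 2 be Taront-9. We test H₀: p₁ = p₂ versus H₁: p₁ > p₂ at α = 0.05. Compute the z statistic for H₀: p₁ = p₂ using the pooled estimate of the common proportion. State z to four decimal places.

p̂₁ = 137/167 ≈ 0.820359, p̂₂ = 293/409 ≈ 0.716381.
Pooled p̂ = (137+293)/(167+409) = 430/576 = 0.746528.
SE = √(0.189224 × 0.00843301) = 0.039947.
z = (0.820359 − 0.716381)/0.039947 = 0.103978/0.039947 = 2.6029.
p-value = P(Z > 2.603) ≈ 0.0046, so at α = 0.05 we reject H₀.

z = 2.6029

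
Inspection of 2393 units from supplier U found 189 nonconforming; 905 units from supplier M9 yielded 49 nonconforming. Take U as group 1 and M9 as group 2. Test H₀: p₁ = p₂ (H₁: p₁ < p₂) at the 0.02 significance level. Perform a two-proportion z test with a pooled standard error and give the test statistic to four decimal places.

p̂₁ = 189/2393 = 0.0789804, p̂₂ = 49/905 = 0.0541436.
Pooled p̂ = (189+49)/(2393+905) = 238/3298 = 0.0721649.
SE = √(p̂(1−p̂)(1/n₁+1/n₂)) = √(0.0721649·0.9278351·0.00152286) = √(0.000101966) = 0.0100978.
z = (0.0789804 − 0.0541436)/0.0100978 = 0.0248368/0.0100978 = 2.4596.
p-value = P(Z < 2.460) ≈ 0.9930, so at α = 0.02 we fail to reject H₀.

z = 2.4596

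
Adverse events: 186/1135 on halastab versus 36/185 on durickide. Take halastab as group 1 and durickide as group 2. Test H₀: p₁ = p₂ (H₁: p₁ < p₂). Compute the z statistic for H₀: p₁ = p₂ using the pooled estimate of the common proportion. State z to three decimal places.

z = -1.036

p̂₁ = 186/1135 = 0.163877, p̂₂ = 36/185 = 0.194595.
Pooled p̂ = (186+36)/(1135+185) = 222/1320 = 0.168182.
SE = √(0.139897 × 0.00628646) = 0.029656.
z = (0.163877 − 0.194595)/0.029656 = -0.030718/0.029656 = -1.036.
p-value = P(Z < -1.036) ≈ 0.1501.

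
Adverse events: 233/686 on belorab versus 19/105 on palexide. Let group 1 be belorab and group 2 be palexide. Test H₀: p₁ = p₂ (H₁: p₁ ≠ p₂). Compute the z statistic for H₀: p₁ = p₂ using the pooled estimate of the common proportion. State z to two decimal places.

p̂₁ = 233/686 = 0.3397, p̂₂ = 19/105 = 0.1810.
Pooled p̂ = (233+19)/(686+105) = 252/791 = 0.3186.
SE = √(p̂(1−p̂)(1/n₁+1/n₂)) = √(0.3186·0.6814·0.0109815) = √(0.00238396) = 0.0488.
z = (0.3397 − 0.1810)/0.0488 = 0.1587/0.0488 = 3.25.

z = 3.25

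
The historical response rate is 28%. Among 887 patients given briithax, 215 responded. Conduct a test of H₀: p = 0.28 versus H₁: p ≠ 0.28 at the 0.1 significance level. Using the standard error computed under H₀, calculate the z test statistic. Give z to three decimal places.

z = -2.495

p̂ = 215/887 = 0.242390.
Standard error under H₀: √(0.28×0.72/887) = 0.015076.
z = (0.242390 − 0.28)/0.015076 = -0.037610/0.015076 = -2.495.
p-value = 2·P(Z > 2.495) ≈ 0.0126, so at α = 0.1 we reject H₀.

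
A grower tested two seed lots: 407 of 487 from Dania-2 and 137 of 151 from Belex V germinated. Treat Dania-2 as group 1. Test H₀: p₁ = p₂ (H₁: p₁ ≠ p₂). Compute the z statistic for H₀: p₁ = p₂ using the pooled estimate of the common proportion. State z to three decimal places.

z = -2.167

p̂₁ = 407/487 ≈ 0.835729, p̂₂ = 137/151 ≈ 0.907285.
Pooled p̂ = (407+137)/(487+151) = 544/638 = 0.852665.
SE = √(p̂(1−p̂)(1/n₁+1/n₂)) = √(0.852665·0.147335·0.0086759) = √(0.00108993) = 0.033014.
z = (0.835729 − 0.907285)/0.033014 = -0.071556/0.033014 = -2.167.
Two-sided p-value ≈ 2·Φ(−2.167) = 0.0302.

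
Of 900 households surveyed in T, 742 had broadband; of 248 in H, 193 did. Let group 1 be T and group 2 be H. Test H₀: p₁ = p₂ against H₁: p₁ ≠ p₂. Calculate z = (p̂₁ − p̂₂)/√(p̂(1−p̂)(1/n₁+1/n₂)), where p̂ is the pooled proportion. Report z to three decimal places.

p̂₁ = 742/900 ≈ 0.824444, p̂₂ = 193/248 ≈ 0.778226.
Pooled p̂ = (742+193)/(900+248) = 935/1148 = 0.814460.
SE = √(p̂(1−p̂)(1/n₁+1/n₂)) = √(0.814460·0.185540·0.00514337) = √(0.00077724) = 0.027879.
z = (0.824444 − 0.778226)/0.027879 = 0.046218/0.027879 = 1.658.

z = 1.658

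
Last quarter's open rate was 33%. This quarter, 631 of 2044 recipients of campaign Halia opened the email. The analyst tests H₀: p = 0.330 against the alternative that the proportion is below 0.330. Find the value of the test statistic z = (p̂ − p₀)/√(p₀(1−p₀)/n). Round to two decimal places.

p̂ = 631/2044 = 0.3087.
Under H₀, SE = √(0.33·0.67/2044) = √(0.00010817) = 0.0104.
z = (0.3087 − 0.33)/0.0104 = -0.0213/0.0104 = -2.05.
p-value = P(Z < -2.047) ≈ 0.0203.

z = -2.05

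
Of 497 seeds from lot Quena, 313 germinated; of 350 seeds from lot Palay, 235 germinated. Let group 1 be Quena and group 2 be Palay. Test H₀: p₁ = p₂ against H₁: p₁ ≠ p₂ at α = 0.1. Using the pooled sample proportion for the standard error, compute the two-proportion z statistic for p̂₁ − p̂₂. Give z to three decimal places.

p̂₁ = 313/497 ≈ 0.62978, p̂₂ = 235/350 ≈ 0.67143.
Pooled p̂ = (313+235)/(497+350) = 548/847 = 0.64699.
SE = √(p̂(1−p̂)(1/n₁+1/n₂)) = √(0.64699·0.35301·0.00486922) = √(0.0011121) = 0.03335.
z = (0.62978 − 0.67143)/0.03335 = -0.04165/0.03335 = -1.249.
p-value = 2·P(Z > 1.249) ≈ 0.2117; since p > α = 0.1, fail to reject H₀.

z = -1.249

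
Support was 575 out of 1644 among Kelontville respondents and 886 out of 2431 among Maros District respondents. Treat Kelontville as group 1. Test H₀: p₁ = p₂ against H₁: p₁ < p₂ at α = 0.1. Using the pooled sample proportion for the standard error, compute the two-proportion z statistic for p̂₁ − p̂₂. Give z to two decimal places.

p̂₁ = 575/1644 ≈ 0.3498, p̂₂ = 886/2431 ≈ 0.3645.
Pooled p̂ = (575+886)/(1644+2431) = 1461/4075 = 0.3585.
SE = √(p̂(1−p̂)(1/n₁+1/n₂)) = √(0.3585·0.6415·0.00101963) = √(0.000234499) = 0.0153.
z = (0.3498 − 0.3645)/0.0153 = -0.0147/0.0153 = -0.96.
p-value = P(Z < -0.960) ≈ 0.1685, so at α = 0.1 we fail to reject H₀.

z = -0.96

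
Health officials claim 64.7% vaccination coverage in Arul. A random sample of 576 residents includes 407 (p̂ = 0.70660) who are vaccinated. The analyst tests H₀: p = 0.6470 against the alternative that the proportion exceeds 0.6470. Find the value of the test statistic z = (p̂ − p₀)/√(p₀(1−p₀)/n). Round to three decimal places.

p̂ = 407/576 = 0.70660.
Under H₀, SE = √(0.647·0.353/576) = √(0.000396512) = 0.01991.
z = (0.70660 − 0.647)/0.01991 = 0.05960/0.01991 = 2.993.
p-value = P(Z > 2.993) ≈ 0.0014.

z = 2.993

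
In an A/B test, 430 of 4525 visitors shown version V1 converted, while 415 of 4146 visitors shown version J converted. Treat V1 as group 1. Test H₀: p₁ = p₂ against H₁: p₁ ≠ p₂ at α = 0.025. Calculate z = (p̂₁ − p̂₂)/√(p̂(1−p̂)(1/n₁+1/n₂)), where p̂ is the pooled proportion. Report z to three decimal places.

p̂₁ = 430/4525 ≈ 0.09503, p̂₂ = 415/4146 ≈ 0.10010.
Pooled p̂ = (430+415)/(4525+4146) = 845/8671 = 0.09745.
SE = √(p̂(1−p̂)(1/n₁+1/n₂)) = √(0.09745·0.90255·0.000462191) = √(4.06518e-05) = 0.00638.
z = (0.09503 − 0.10010)/0.00638 = -0.00507/0.00638 = -0.795.
Two-sided p-value ≈ 2·Φ(−0.795) = 0.4266. With α = 0.025, fail to reject H₀.

z = -0.795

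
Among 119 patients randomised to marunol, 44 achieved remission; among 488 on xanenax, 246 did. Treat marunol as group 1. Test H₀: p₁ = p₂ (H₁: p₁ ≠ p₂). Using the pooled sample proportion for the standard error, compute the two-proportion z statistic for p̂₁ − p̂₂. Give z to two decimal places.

p̂₁ = 44/119 ≈ 0.3697, p̂₂ = 246/488 ≈ 0.5041.
Pooled p̂ = (44+246)/(119+488) = 290/607 = 0.4778.
SE = √(p̂(1−p̂)(1/n₁+1/n₂)) = √(0.4778·0.5222·0.0104525) = √(0.00260797) = 0.0511.
z = (0.3697 − 0.5041)/0.0511 = -0.1344/0.0511 = -2.63.
Two-sided p-value ≈ 2·Φ(−2.631) = 0.0085.

z = -2.63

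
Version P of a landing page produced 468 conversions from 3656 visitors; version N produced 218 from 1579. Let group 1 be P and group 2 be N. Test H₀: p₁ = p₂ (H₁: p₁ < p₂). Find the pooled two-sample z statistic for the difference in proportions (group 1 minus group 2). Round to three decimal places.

z = -0.989

p̂₁ = 468/3656 = 0.12801, p̂₂ = 218/1579 = 0.13806.
Pooled p̂ = (468+218)/(3656+1579) = 686/5235 = 0.13104.
SE = √(0.113869 × 0.000906835) = 0.01016.
z = (0.12801 − 0.13806)/0.01016 = -0.01005/0.01016 = -0.989.
p-value = P(Z < -0.989) ≈ 0.1613.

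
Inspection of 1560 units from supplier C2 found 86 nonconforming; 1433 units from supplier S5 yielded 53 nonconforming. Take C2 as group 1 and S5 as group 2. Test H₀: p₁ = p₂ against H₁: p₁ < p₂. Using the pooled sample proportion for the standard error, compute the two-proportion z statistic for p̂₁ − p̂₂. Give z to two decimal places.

p̂₁ = 86/1560 = 0.05513, p̂₂ = 53/1433 = 0.03699.
Pooled p̂ = (86+53)/(1560+1433) = 139/2993 = 0.04644.
SE = √(p̂(1−p̂)(1/n₁+1/n₂)) = √(0.04644·0.95356·0.00133886) = √(5.92913e-05) = 0.00770.
z = (0.05513 − 0.03699)/0.00770 = 0.01814/0.00770 = 2.36.

z = 2.36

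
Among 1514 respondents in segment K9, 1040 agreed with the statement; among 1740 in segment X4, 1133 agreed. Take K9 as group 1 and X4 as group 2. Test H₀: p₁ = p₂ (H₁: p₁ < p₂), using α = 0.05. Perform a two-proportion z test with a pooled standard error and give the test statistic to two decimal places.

z = 2.16

p̂₁ = 1040/1514 ≈ 0.6869, p̂₂ = 1133/1740 ≈ 0.6511.
Pooled p̂ = (1040+1133)/(1514+1740) = 2173/3254 = 0.6678.
SE = √(0.221845 × 0.00123521) = 0.0166.
z = (0.6869 − 0.6511)/0.0166 = 0.0358/0.0166 = 2.16.
p-value = P(Z < 2.161) ≈ 0.9847. With α = 0.05, fail to reject H₀.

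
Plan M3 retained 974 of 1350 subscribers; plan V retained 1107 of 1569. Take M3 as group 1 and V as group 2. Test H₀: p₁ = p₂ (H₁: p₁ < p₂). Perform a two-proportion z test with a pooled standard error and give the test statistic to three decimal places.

z = 0.949

p̂₁ = 974/1350 ≈ 0.72148, p̂₂ = 1107/1569 ≈ 0.70554.
Pooled p̂ = (974+1107)/(1350+1569) = 2081/2919 = 0.71292.
SE = √(0.204667 × 0.00137809) = 0.01679.
z = (0.72148 − 0.70554)/0.01679 = 0.01594/0.01679 = 0.949.
p-value = P(Z < 0.949) ≈ 0.8287.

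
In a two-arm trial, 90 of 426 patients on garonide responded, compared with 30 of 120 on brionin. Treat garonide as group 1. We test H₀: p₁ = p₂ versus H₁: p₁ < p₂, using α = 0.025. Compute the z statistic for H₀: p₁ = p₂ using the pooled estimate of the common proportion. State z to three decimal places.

z = -0.905

p̂₁ = 90/426 ≈ 0.21127, p̂₂ = 30/120 ≈ 0.25000.
Pooled p̂ = (90+30)/(426+120) = 120/546 = 0.21978.
SE = √(p̂(1−p̂)(1/n₁+1/n₂)) = √(0.21978·0.78022·0.0106808) = √(0.0018315) = 0.04280.
z = (0.21127 − 0.25000)/0.04280 = -0.03873/0.04280 = -0.905.
p-value = P(Z < -0.905) ≈ 0.1827; since p > α = 0.025, fail to reject H₀.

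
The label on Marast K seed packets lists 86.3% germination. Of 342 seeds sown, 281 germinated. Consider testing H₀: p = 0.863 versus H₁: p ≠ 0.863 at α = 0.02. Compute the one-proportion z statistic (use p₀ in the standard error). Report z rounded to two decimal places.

p̂ = 281/342 = 0.82164.
Under H₀, SE = √(0.863·0.137/342) = √(0.000345705) = 0.01859.
z = (0.82164 − 0.863)/0.01859 = -0.04136/0.01859 = -2.22.
Two-sided p-value ≈ 2·Φ(−2.225) = 0.0261. With α = 0.02, fail to reject H₀.

z = -2.22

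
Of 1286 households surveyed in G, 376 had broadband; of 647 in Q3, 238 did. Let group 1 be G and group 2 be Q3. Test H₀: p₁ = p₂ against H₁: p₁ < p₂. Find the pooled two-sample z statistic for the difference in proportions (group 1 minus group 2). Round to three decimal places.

p̂₁ = 376/1286 ≈ 0.29238, p̂₂ = 238/647 ≈ 0.36785.
Pooled p̂ = (376+238)/(1286+647) = 614/1933 = 0.31764.
SE = √(0.216745 × 0.0023232) = 0.02244.
z = (0.29238 − 0.36785)/0.02244 = -0.07547/0.02244 = -3.363.
p-value = P(Z < -3.363) ≈ 0.0004.

z = -3.363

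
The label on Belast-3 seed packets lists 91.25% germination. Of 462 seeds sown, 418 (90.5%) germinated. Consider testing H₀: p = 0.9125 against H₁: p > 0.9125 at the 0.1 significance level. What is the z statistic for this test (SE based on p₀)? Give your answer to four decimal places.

z = -0.5886

p̂ = 418/462 ≈ 0.904762.
Under H₀, SE = √(0.9125·0.0875/462) = √(0.000172822) = 0.013146.
z = (0.904762 − 0.9125)/0.013146 = -0.007738/0.013146 = -0.5886.
p-value = P(Z > -0.589) ≈ 0.7219. With α = 0.1, fail to reject H₀.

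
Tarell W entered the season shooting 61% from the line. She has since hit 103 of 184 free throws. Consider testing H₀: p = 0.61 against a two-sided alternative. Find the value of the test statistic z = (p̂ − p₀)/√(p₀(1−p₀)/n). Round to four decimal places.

z = -1.3966

p̂ = 103/184 = 0.559783.
Standard error under H₀: √(0.61×0.39/184) = 0.035957.
z = (0.559783 − 0.61)/0.035957 = -0.050217/0.035957 = -1.3966.
Two-sided p-value ≈ 2·Φ(−1.397) = 0.1625.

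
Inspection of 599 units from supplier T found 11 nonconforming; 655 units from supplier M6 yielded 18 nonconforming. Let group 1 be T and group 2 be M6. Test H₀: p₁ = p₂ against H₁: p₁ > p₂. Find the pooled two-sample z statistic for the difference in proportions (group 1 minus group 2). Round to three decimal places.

p̂₁ = 11/599 = 0.01836, p̂₂ = 18/655 = 0.02748.
Pooled p̂ = (11+18)/(599+655) = 29/1254 = 0.02313.
SE = √(0.0225912 × 0.00319617) = 0.00850.
z = (0.01836 − 0.02748)/0.00850 = -0.00912/0.00850 = -1.073.

z = -1.073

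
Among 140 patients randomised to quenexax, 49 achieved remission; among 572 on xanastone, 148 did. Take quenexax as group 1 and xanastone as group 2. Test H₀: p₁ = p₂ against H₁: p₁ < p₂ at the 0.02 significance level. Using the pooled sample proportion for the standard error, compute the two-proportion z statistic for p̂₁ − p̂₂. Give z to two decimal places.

p̂₁ = 49/140 ≈ 0.3500, p̂₂ = 148/572 ≈ 0.2587.
Pooled p̂ = (49+148)/(140+572) = 197/712 = 0.2767.
SE = √(0.200131 × 0.00889111) = 0.0422.
z = (0.3500 − 0.2587)/0.0422 = 0.0913/0.0422 = 2.16.
p-value = P(Z < 2.163) ≈ 0.9847; since p > α = 0.02, fail to reject H₀.

z = 2.16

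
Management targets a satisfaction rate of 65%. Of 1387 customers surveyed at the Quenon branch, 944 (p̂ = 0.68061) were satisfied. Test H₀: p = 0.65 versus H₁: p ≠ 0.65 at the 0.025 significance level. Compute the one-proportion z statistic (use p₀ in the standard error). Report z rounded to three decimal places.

z = 2.390

p̂ = 944/1387 ≈ 0.68061.
SE = √(p₀(1−p₀)/n) = √(0.2275/1387) = 0.01281.
z = (0.68061 − 0.65)/0.01281 = 0.03061/0.01281 = 2.390.
p-value = 2·P(Z > 2.390) ≈ 0.0169. With α = 0.025, reject H₀.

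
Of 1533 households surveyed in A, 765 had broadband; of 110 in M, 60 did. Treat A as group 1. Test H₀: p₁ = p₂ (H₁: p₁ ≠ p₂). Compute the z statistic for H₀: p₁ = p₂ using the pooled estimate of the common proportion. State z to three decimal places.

z = -0.941

p̂₁ = 765/1533 ≈ 0.49902, p̂₂ = 60/110 ≈ 0.54545.
Pooled p̂ = (765+60)/(1533+110) = 825/1643 = 0.50213.
SE = √(0.249995 × 0.00974322) = 0.04935.
z = (0.49902 − 0.54545)/0.04935 = -0.04643/0.04935 = -0.941.
Two-sided p-value ≈ 2·Φ(−0.941) = 0.3468.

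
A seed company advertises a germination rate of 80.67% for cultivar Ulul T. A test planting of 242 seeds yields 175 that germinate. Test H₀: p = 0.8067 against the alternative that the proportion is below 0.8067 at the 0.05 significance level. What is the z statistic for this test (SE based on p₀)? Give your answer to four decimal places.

p̂ = 175/242 = 0.723140.
Standard error under H₀: √(0.8067×0.1933/242) = 0.025384.
z = (0.723140 − 0.8067)/0.025384 = -0.083560/0.025384 = -3.2918.
p-value = P(Z < -3.292) ≈ 0.0005; since p < α = 0.05, reject H₀.

z = -3.2918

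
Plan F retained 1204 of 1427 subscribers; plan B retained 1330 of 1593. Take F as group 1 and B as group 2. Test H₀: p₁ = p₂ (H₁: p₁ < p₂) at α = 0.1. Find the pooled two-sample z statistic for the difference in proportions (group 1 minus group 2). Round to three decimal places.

p̂₁ = 1204/1427 ≈ 0.84373, p̂₂ = 1330/1593 ≈ 0.83490.
Pooled p̂ = (1204+1330)/(1427+1593) = 2534/3020 = 0.83907.
SE = √(0.13503 × 0.00132852) = 0.01339.
z = (0.84373 − 0.83490)/0.01339 = 0.00883/0.01339 = 0.659.
p-value = P(Z < 0.659) ≈ 0.7450. With α = 0.1, fail to reject H₀.

z = 0.659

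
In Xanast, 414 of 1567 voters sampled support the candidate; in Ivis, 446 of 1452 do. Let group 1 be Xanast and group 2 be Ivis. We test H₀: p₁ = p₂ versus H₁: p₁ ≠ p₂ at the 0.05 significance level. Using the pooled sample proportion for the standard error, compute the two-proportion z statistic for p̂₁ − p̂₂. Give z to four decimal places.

z = -2.6132

p̂₁ = 414/1567 = 0.264199, p̂₂ = 446/1452 = 0.307163.
Pooled p̂ = (414+446)/(1567+1452) = 860/3019 = 0.284863.
SE = √(0.203716 × 0.00132687) = 0.016441.
z = (0.264199 − 0.307163)/0.016441 = -0.042964/0.016441 = -2.6132.
p-value = 2·P(Z > 2.613) ≈ 0.0090, so at α = 0.05 we reject H₀.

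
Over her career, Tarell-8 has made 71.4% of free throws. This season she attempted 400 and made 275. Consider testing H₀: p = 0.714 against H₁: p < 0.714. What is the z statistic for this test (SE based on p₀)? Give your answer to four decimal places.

p̂ = 275/400 ≈ 0.687500.
Under H₀, SE = √(0.714·0.286/400) = √(0.00051051) = 0.022594.
z = (0.687500 − 0.714)/0.022594 = -0.026500/0.022594 = -1.1729.

z = -1.1729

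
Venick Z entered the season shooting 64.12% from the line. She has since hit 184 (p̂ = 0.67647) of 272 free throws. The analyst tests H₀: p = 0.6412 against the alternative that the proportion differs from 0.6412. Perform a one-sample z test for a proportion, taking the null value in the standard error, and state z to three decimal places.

p̂ = 184/272 ≈ 0.67647.
Under H₀, SE = √(0.6412·0.3588/272) = √(0.000845818) = 0.02908.
z = (0.67647 − 0.6412)/0.02908 = 0.03527/0.02908 = 1.213.

z = 1.213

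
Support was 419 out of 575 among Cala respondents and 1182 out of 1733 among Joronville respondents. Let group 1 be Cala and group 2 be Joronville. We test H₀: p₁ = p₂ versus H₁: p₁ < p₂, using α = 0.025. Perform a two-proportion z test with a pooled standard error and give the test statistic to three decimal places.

z = 2.102

p̂₁ = 419/575 ≈ 0.728696, p̂₂ = 1182/1733 ≈ 0.682054.
Pooled p̂ = (419+1182)/(575+1733) = 1601/2308 = 0.693674.
SE = √(0.21249 × 0.00231616) = 0.022185.
z = (0.728696 − 0.682054)/0.022185 = 0.046642/0.022185 = 2.102.
p-value = P(Z < 2.102) ≈ 0.9822; since p > α = 0.025, fail to reject H₀.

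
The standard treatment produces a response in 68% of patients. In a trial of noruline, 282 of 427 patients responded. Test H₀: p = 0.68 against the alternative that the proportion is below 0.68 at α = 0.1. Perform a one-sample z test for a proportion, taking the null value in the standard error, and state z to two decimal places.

z = -0.87

p̂ = 282/427 = 0.6604.
Standard error under H₀: √(0.68×0.32/427) = 0.0226.
z = (0.6604 − 0.68)/0.0226 = -0.0196/0.0226 = -0.87.
p-value = P(Z < -0.867) ≈ 0.1929, so at α = 0.1 we fail to reject H₀.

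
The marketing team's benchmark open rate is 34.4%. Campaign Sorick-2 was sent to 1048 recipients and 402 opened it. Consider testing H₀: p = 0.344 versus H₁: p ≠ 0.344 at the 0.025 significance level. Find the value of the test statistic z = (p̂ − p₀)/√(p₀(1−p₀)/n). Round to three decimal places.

p̂ = 402/1048 ≈ 0.383588.
SE = √(p₀(1−p₀)/n) = √(0.22566/1048) = 0.014674.
z = (0.383588 − 0.344)/0.014674 = 0.039588/0.014674 = 2.698.
p-value = 2·P(Z > 2.698) ≈ 0.0070. With α = 0.025, reject H₀.

z = 2.698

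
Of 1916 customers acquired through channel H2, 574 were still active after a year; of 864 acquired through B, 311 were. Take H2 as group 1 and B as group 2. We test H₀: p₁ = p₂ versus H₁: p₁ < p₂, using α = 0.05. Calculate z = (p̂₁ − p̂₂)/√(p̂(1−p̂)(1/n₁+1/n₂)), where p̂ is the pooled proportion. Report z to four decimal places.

z = -3.1625

p̂₁ = 574/1916 ≈ 0.299582, p̂₂ = 311/864 ≈ 0.359954.
Pooled p̂ = (574+311)/(1916+864) = 885/2780 = 0.318345.
SE = √(0.217002 × 0.00167933) = 0.019090.
z = (0.299582 − 0.359954)/0.019090 = -0.060372/0.019090 = -3.1625.
p-value = P(Z < -3.163) ≈ 0.0008; since p < α = 0.05, reject H₀.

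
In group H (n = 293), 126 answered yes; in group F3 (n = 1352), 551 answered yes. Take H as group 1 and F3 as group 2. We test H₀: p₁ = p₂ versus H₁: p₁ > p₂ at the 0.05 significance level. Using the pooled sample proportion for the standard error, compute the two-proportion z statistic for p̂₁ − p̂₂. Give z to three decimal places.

p̂₁ = 126/293 = 0.43003, p̂₂ = 551/1352 = 0.40754.
Pooled p̂ = (126+551)/(293+1352) = 677/1645 = 0.41155.
SE = √(p̂(1−p̂)(1/n₁+1/n₂)) = √(0.41155·0.58845·0.00415261) = √(0.00100567) = 0.03171.
z = (0.43003 − 0.40754)/0.03171 = 0.02249/0.03171 = 0.709.
p-value = P(Z > 0.709) ≈ 0.2391, so at α = 0.05 we fail to reject H₀.

z = 0.709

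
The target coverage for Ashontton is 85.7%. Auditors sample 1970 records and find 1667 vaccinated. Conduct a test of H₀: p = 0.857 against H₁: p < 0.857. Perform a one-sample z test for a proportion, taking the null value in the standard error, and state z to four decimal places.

p̂ = 1667/1970 = 0.846193.
Under H₀, SE = √(0.857·0.143/1970) = √(6.22086e-05) = 0.007887.
z = (0.846193 − 0.857)/0.007887 = -0.010807/0.007887 = -1.3702.
p-value = P(Z < -1.370) ≈ 0.0853.

z = -1.3702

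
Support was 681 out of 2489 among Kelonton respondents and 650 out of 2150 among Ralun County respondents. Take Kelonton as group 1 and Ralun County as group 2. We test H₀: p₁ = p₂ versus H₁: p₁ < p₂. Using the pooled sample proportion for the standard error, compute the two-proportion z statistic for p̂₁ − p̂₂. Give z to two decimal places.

z = -2.16

p̂₁ = 681/2489 = 0.2736, p̂₂ = 650/2150 = 0.3023.
Pooled p̂ = (681+650)/(2489+2150) = 1331/4639 = 0.2869.
SE = √(p̂(1−p̂)(1/n₁+1/n₂)) = √(0.2869·0.7131·0.000866884) = √(0.00017736) = 0.0133.
z = (0.2736 − 0.3023)/0.0133 = -0.0287/0.0133 = -2.16.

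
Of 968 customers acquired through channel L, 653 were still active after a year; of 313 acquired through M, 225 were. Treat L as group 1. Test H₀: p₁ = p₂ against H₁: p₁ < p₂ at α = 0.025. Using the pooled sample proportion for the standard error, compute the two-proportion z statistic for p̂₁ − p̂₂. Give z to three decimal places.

z = -1.466

p̂₁ = 653/968 = 0.67459, p̂₂ = 225/313 = 0.71885.
Pooled p̂ = (653+225)/(968+313) = 878/1281 = 0.68540.
SE = √(0.215626 × 0.00422795) = 0.03019.
z = (0.67459 − 0.71885)/0.03019 = -0.04426/0.03019 = -1.466.
p-value = P(Z < -1.466) ≈ 0.0713; since p > α = 0.025, fail to reject H₀.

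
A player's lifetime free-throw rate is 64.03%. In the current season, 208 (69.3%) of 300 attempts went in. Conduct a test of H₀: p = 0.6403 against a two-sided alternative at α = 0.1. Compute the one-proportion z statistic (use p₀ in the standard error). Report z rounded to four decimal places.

p̂ = 208/300 ≈ 0.693333.
Under H₀, SE = √(0.6403·0.3597/300) = √(0.00076772) = 0.027708.
z = (0.693333 − 0.6403)/0.027708 = 0.053033/0.027708 = 1.9140.
p-value = 2·P(Z > 1.914) ≈ 0.0556. With α = 0.1, reject H₀.

z = 1.9140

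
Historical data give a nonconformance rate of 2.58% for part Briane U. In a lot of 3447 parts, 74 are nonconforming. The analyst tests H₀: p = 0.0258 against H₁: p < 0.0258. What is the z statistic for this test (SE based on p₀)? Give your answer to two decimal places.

z = -1.60

p̂ = 74/3447 = 0.02147.
SE = √(p₀(1−p₀)/n) = √(0.025134/3447) = 0.00270.
z = (0.02147 − 0.0258)/0.00270 = -0.00433/0.00270 = -1.60.
p-value = P(Z < -1.604) ≈ 0.0543.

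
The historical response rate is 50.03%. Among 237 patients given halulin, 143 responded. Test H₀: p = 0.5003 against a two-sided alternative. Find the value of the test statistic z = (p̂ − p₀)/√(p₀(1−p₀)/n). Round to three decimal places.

z = 3.174

p̂ = 143/237 ≈ 0.60338.
SE = √(p₀(1−p₀)/n) = √(0.25/237) = 0.03248.
z = (0.60338 − 0.5003)/0.03248 = 0.10308/0.03248 = 3.174.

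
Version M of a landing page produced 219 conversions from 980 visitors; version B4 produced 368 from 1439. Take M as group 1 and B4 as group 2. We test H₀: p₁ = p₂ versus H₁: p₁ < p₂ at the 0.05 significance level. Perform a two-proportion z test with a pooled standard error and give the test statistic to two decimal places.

p̂₁ = 219/980 ≈ 0.22347, p̂₂ = 368/1439 ≈ 0.25573.
Pooled p̂ = (219+368)/(980+1439) = 587/2419 = 0.24266.
SE = √(0.183777 × 0.00171534) = 0.01775.
z = (0.22347 − 0.25573)/0.01775 = -0.03226/0.01775 = -1.82.
p-value = P(Z < -1.817) ≈ 0.0346; since p < α = 0.05, reject H₀.

z = -1.82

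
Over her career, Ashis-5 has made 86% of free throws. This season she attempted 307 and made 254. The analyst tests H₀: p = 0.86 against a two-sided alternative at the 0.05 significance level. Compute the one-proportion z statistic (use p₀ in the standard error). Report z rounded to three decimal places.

p̂ = 254/307 ≈ 0.82736.
Under H₀, SE = √(0.86·0.14/307) = √(0.000392182) = 0.01980.
z = (0.82736 − 0.86)/0.01980 = -0.03264/0.01980 = -1.648.
p-value = 2·P(Z > 1.648) ≈ 0.0993; since p > α = 0.05, fail to reject H₀.

z = -1.648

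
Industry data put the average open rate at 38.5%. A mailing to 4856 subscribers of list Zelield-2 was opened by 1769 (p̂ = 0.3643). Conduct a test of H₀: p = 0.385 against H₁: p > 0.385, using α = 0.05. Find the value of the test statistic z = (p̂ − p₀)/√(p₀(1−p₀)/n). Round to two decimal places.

z = -2.97

p̂ = 1769/4856 = 0.36429.
Under H₀, SE = √(0.385·0.615/4856) = √(4.87593e-05) = 0.00698.
z = (0.36429 − 0.385)/0.00698 = -0.02071/0.00698 = -2.97.
p-value = P(Z > -2.966) ≈ 0.9985; since p > α = 0.05, fail to reject H₀.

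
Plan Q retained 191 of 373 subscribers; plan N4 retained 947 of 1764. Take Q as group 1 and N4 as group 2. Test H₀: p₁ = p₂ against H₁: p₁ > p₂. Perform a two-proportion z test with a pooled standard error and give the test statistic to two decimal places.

z = -0.87

p̂₁ = 191/373 = 0.5121, p̂₂ = 947/1764 = 0.5368.
Pooled p̂ = (191+947)/(373+1764) = 1138/2137 = 0.5325.
SE = √(0.248942 × 0.00324786) = 0.0284.
z = (0.5121 − 0.5368)/0.0284 = -0.0247/0.0284 = -0.87.
p-value = P(Z > -0.872) ≈ 0.8083.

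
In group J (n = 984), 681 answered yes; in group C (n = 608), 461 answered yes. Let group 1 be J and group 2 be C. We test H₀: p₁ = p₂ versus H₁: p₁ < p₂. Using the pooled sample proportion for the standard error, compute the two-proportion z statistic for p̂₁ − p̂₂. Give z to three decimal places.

p̂₁ = 681/984 = 0.69207, p̂₂ = 461/608 = 0.75822.
Pooled p̂ = (681+461)/(984+608) = 1142/1592 = 0.71734.
SE = √(0.202765 × 0.002661) = 0.02323.
z = (0.69207 − 0.75822)/0.02323 = -0.06615/0.02323 = -2.848.

z = -2.848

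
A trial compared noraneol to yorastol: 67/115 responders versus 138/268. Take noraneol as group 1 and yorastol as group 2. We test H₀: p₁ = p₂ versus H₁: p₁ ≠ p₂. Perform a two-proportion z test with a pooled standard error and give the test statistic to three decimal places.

z = 1.217

p̂₁ = 67/115 ≈ 0.58261, p̂₂ = 138/268 ≈ 0.51493.
Pooled p̂ = (67+138)/(115+268) = 205/383 = 0.53525.
SE = √(0.248758 × 0.012427) = 0.05560.
z = (0.58261 − 0.51493)/0.05560 = 0.06768/0.05560 = 1.217.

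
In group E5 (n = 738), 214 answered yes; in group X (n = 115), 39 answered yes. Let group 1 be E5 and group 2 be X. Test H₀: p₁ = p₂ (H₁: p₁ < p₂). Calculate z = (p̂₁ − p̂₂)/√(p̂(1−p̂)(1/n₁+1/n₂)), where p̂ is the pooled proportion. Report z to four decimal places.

z = -1.0735

p̂₁ = 214/738 ≈ 0.289973, p̂₂ = 39/115 ≈ 0.339130.
Pooled p̂ = (214+39)/(738+115) = 253/853 = 0.296600.
SE = √(0.208629 × 0.0100507) = 0.045791.
z = (0.289973 − 0.339130)/0.045791 = -0.049157/0.045791 = -1.0735.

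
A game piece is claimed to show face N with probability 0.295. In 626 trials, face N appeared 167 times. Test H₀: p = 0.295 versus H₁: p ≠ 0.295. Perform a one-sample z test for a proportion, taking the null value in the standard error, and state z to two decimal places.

z = -1.55

p̂ = 167/626 = 0.2668.
Under H₀, SE = √(0.295·0.705/626) = √(0.000332228) = 0.0182.
z = (0.2668 − 0.295)/0.0182 = -0.0282/0.0182 = -1.55.
p-value = 2·P(Z > 1.549) ≈ 0.1215.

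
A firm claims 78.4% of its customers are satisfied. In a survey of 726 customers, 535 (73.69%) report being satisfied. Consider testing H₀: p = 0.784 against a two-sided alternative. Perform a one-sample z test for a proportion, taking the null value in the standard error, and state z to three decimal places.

p̂ = 535/726 ≈ 0.736915.
SE = √(p₀(1−p₀)/n) = √(0.16934/726) = 0.015273.
z = (0.736915 − 0.784)/0.015273 = -0.047085/0.015273 = -3.083.
Two-sided p-value ≈ 2·Φ(−3.083) = 0.0020.

z = -3.083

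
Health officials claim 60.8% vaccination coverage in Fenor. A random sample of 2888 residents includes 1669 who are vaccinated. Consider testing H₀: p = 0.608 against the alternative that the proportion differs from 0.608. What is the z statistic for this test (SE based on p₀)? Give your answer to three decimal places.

z = -3.312

p̂ = 1669/2888 = 0.5779086.
SE = √(p₀(1−p₀)/n) = √(0.23834/2888) = 0.0090844.
z = (0.5779086 − 0.608)/0.0090844 = -0.0300914/0.0090844 = -3.312.
Two-sided p-value ≈ 2·Φ(−3.312) = 0.0009.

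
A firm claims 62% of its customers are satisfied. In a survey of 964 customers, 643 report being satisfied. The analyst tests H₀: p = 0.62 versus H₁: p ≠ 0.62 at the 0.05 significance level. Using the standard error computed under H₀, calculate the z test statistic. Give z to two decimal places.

z = 3.01

p̂ = 643/964 = 0.6670.
Under H₀, SE = √(0.62·0.38/964) = √(0.000244398) = 0.0156.
z = (0.6670 − 0.62)/0.0156 = 0.0470/0.0156 = 3.01.
p-value = 2·P(Z > 3.007) ≈ 0.0026, so at α = 0.05 we reject H₀.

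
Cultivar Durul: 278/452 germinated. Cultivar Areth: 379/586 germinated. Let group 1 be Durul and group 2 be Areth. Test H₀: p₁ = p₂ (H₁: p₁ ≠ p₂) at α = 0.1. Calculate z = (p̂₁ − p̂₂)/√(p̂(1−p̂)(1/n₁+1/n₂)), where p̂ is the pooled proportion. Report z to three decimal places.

p̂₁ = 278/452 = 0.61504, p̂₂ = 379/586 = 0.64676.
Pooled p̂ = (278+379)/(452+586) = 657/1038 = 0.63295.
SE = √(p̂(1−p̂)(1/n₁+1/n₂)) = √(0.63295·0.36705·0.00391887) = √(0.000910452) = 0.03017.
z = (0.61504 − 0.64676)/0.03017 = -0.03172/0.03017 = -1.051.
Two-sided p-value ≈ 2·Φ(−1.051) = 0.2932. With α = 0.1, fail to reject H₀.

z = -1.051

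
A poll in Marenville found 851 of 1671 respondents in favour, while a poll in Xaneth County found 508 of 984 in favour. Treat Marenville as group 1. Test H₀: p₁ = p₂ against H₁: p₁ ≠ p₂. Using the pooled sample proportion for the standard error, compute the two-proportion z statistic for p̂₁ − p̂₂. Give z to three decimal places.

z = -0.348

p̂₁ = 851/1671 = 0.509276, p̂₂ = 508/984 = 0.516260.
Pooled p̂ = (851+508)/(1671+984) = 1359/2655 = 0.511864.
SE = √(p̂(1−p̂)(1/n₁+1/n₂)) = √(0.511864·0.488136·0.0016147) = √(0.000403449) = 0.020086.
z = (0.509276 − 0.516260)/0.020086 = -0.006984/0.020086 = -0.348.
p-value = 2·P(Z > 0.348) ≈ 0.7281.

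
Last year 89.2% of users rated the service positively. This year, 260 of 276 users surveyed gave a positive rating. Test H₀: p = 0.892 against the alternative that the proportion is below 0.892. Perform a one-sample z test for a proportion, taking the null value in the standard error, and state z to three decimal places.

z = 2.678

p̂ = 260/276 ≈ 0.94203.
SE = √(p₀(1−p₀)/n) = √(0.096336/276) = 0.01868.
z = (0.94203 − 0.892)/0.01868 = 0.05003/0.01868 = 2.678.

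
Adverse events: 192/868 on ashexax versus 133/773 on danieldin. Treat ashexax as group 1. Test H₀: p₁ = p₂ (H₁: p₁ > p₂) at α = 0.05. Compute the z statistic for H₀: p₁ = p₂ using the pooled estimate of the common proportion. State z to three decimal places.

z = 2.493

p̂₁ = 192/868 ≈ 0.22120, p̂₂ = 133/773 ≈ 0.17206.
Pooled p̂ = (192+133)/(868+773) = 325/1641 = 0.19805.
SE = √(p̂(1−p̂)(1/n₁+1/n₂)) = √(0.19805·0.80195·0.00244573) = √(0.000388447) = 0.01971.
z = (0.22120 − 0.17206)/0.01971 = 0.04914/0.01971 = 2.493.
p-value = P(Z > 2.493) ≈ 0.0063, so at α = 0.05 we reject H₀.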